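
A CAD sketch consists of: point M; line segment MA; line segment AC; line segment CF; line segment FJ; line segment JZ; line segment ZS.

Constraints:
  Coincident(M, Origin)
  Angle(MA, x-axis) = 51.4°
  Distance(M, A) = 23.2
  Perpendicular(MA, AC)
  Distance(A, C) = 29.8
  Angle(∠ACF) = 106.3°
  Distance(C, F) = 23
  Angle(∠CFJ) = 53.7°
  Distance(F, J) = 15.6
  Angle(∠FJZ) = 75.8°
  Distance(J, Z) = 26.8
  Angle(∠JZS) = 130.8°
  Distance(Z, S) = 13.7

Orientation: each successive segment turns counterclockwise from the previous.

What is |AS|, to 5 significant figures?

50.754

M is at the origin; MA runs at 51.4° with length 23.2, so A = (14.474, 18.131). The perpendicularity gives AC at right angles to MA, so AC runs at 141.40°; with |AC| = 29.8, C = (-8.8153, 36.723). ∠ACF = 106.3° gives CF at -144.90° from the x-axis; with |CF| = 23.0, F = (-27.633, 23.498). ∠CFJ = 53.7° gives FJ at -18.600° from the x-axis; with |FJ| = 15.6, J = (-12.848, 18.522). ∠FJZ = 75.8° gives JZ at 85.600° from the x-axis; with |JZ| = 26.8, Z = (-10.791, 45.243). ∠JZS = 130.8° gives ZS at 134.80° from the x-axis; with |ZS| = 13.7, S = (-20.445, 54.964). Then |AS| = |S − A| = 50.754.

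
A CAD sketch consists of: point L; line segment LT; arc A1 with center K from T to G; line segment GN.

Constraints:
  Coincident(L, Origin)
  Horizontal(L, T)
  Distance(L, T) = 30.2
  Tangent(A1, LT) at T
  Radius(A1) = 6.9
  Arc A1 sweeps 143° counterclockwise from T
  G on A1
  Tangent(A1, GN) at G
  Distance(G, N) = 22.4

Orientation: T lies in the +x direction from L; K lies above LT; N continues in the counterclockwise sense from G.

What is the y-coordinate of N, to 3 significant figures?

25.9

On A1, T sits at bearing -90° from K; a 143° counterclockwise sweep puts G at bearing 53°, so G = K + 6.9·(cos 53°, sin 53°) = (34.4, 12.4). Since A1 is tangent to GN there, KG ⟂ GN, so GN runs along (−sin 53°, cos 53°); with |GN| = 22.4, N = (16.5, 25.9). So N.y = 25.9.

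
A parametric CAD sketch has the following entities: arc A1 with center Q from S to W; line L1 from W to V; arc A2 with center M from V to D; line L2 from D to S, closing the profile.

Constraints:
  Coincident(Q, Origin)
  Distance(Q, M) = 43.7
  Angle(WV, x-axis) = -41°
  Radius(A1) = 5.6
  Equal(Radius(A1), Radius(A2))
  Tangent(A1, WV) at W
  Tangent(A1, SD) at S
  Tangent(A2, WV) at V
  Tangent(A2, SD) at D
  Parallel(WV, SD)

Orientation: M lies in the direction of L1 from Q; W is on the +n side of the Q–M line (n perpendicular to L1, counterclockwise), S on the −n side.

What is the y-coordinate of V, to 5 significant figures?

-24.443

Tangency of A1 to both parallel lines with radius 5.6 puts W and S at Q ± 5.6·n: W = (3.6739, 4.2264), S = (-3.6739, -4.2264). Equal radii place V and D the same way about M: V = M + 5.6·n = (36.655, -24.443), D = M − 5.6·n = (29.307, -32.896). So V.y = -24.443.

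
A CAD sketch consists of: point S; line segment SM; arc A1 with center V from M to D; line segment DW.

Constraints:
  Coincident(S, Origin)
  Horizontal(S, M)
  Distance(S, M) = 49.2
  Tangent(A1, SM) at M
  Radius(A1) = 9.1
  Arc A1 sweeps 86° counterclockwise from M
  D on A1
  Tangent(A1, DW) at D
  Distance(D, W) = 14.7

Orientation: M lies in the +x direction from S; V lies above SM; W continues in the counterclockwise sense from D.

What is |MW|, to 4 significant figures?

25.24

S is at the origin; S and M share the same y with |SM| = 49.2 and M on the +x side, so M = (49.20, 0.000). Tangency of A1 to SM means the radius VM is perpendicular to SM, so V = M + (0, 9.1) = (49.20, 9.100). On A1, M sits at bearing -90° from V; an 86° counterclockwise sweep puts D at bearing -4°, so D = V + 9.1·(cos -4°, sin -4°) = (58.28, 8.465). A1 meets DW tangentially, so VD is at right angles to DW, so DW runs along (−sin -4°, cos -4°); with |DW| = 14.7, W = (59.30, 23.13). Then |MW| = |W − M| = 25.24.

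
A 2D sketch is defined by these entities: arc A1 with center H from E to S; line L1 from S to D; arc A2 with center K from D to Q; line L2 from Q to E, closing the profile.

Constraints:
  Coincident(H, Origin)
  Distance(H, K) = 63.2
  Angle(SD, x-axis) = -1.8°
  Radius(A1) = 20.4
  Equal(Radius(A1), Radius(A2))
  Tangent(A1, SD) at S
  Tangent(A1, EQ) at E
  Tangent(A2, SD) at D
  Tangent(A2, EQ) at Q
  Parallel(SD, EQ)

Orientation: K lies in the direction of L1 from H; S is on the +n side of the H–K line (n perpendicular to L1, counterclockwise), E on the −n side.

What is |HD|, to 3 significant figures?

66.4

Tangency of A1 to both parallel lines with radius 20.4 puts S and E at H ± 20.4·n: S = (0.641, 20.4), E = (-0.641, -20.4). Equal radii place D and Q the same way about K: D = K + 20.4·n = (63.8, 18.4), Q = K − 20.4·n = (62.5, -22.4). Then |HD| = |D − H| = 66.4.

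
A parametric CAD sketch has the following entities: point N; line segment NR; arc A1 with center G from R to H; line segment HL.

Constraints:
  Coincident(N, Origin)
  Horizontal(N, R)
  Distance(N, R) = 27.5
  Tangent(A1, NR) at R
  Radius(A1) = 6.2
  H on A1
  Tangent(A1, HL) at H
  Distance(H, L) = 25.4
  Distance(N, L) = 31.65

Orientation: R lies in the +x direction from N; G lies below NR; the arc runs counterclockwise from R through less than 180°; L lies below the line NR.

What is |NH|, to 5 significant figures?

22.022

Checks: N.y = 0.00, R.y = 0.00 ✓; |GH| = 6.200 ✓; ∠(GH, HL) = 90.00° ✓; |HL| = 25.40 ✓; |NL| = 31.65 ✓.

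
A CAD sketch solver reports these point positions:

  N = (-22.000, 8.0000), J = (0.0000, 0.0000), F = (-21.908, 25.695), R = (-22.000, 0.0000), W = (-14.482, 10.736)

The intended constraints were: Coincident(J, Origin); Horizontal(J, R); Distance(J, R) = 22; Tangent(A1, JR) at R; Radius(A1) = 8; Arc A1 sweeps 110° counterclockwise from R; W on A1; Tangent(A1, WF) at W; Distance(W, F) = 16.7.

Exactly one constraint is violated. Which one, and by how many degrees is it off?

Tangent(A1, WF) at W — off by 6.40°.

J = (0.00, 0.00) ✓; J.y = 0.00, R.y = 0.00 ✓; |JR| = 22.00 ✓; ∠(NR, RJ) = 90.00° ✓; |NR| = 8.000 ✓; bearing(N→W) − bearing(N→R) = 110.0° ✓; |NW| = 8.000 ✓; ∠(NW, WF) = 83.60° ✗; |WF| = 16.70 ✓.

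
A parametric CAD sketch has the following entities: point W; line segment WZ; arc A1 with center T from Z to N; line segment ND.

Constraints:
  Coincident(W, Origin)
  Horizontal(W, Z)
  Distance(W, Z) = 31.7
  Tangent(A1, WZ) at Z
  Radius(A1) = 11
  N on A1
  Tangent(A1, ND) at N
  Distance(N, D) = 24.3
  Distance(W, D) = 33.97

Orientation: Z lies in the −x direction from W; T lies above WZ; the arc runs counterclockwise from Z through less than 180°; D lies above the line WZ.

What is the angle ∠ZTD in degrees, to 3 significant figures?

138°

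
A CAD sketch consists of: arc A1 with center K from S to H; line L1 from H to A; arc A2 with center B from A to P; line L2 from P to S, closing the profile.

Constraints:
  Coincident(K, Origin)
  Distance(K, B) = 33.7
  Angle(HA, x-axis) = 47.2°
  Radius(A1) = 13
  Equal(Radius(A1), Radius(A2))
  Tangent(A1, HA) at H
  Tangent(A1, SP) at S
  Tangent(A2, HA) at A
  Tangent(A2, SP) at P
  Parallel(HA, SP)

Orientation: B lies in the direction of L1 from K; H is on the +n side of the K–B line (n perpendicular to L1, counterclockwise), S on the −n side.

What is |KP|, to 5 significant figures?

36.120

The slot axis is L1's direction at 47.2°, so u = (cos 47.2°, sin 47.2°) = (0.67944, 0.73373) and n = (−sin 47.2°, cos 47.2°) = (-0.73373, 0.67944). K is at the origin and B lies 33.7 along u from K, so B = 33.7·u = (22.897, 24.727). Tangency of A1 to both parallel lines with radius 13.0 puts H and S at K ± 13.0·n: H = (-9.5385, 8.8327), S = (9.5385, -8.8327). Equal radii place A and P the same way about B: A = B + 13.0·n = (13.359, 33.559), P = B − 13.0·n = (32.436, 15.894). Then |KP| = |P − K| = 36.120.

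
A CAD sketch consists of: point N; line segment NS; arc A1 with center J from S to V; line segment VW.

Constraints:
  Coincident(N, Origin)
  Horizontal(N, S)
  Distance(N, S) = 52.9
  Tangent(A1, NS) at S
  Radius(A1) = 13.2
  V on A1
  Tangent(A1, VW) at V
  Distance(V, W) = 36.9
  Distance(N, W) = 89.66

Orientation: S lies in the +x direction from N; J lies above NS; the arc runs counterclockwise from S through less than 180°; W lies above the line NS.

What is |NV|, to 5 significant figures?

65.659

Checks: |JV| = 13.20 ✓; ∠(JV, VW) = 90.00° ✓; |VW| = 36.90 ✓; |NW| = 89.66 ✓.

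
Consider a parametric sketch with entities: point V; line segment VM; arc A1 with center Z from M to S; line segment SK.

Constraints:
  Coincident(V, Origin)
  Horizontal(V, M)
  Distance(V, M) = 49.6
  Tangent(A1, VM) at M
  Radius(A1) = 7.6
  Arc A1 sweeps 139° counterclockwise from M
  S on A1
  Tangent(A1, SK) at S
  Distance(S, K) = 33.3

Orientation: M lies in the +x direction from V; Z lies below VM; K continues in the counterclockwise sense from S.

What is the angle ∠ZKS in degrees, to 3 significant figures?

12.9°

V is at the origin; VM is horizontal with |VM| = 49.6 and M on the +x side, so M = (49.6, 0.00). The tangent condition forces ZM to be normal to VM, so Z = M + (0, -7.6) = (49.6, -7.60). On A1, M sits at bearing 90° from Z; a 139° counterclockwise sweep puts S at bearing 229°, so S = Z + 7.6·(cos 229°, sin 229°) = (44.6, -13.3). A1 meets SK tangentially, so ZS is at right angles to SK, so SK runs along (−sin 229°, cos 229°); with |SK| = 33.3, K = (69.7, -35.2). Then cos ∠ZKS = KZ·KS / (|KZ||KS|), giving 12.9°.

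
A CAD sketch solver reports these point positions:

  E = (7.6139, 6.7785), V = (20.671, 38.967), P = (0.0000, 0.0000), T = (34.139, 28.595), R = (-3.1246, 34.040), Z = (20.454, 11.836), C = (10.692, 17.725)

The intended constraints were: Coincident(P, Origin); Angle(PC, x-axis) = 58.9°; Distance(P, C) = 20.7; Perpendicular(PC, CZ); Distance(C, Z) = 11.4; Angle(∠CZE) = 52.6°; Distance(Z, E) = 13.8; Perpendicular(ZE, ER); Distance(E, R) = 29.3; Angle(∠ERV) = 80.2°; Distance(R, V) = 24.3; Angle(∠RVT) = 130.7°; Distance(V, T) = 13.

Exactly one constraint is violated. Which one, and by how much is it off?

Distance(V, T) = 13 — off by 4.00.

P = (0.00, 0.00) ✓; PC at 58.90° ✓; |PC| = 20.70 ✓; ∠(PC, CZ) = 90.00° ✓; |CZ| = 11.40 ✓; ∠CZE = 52.60° ✓; |ZE| = 13.80 ✓; ∠(ZE, ER) = 90.00° ✓; |ER| = 29.30 ✓; ∠ERV = 80.20° ✓; |RV| = 24.30 ✓; ∠RVT = 130.7° ✓; |VT| = 17.00 ✗.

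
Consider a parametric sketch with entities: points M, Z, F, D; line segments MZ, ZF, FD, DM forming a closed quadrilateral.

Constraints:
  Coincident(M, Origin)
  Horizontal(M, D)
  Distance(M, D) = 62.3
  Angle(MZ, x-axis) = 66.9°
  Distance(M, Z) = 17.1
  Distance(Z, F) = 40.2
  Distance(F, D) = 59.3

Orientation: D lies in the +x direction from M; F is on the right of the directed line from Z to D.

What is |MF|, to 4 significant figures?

25.80

Checks: |ZF| = 40.20 ✓; |FD| = 59.30 ✓.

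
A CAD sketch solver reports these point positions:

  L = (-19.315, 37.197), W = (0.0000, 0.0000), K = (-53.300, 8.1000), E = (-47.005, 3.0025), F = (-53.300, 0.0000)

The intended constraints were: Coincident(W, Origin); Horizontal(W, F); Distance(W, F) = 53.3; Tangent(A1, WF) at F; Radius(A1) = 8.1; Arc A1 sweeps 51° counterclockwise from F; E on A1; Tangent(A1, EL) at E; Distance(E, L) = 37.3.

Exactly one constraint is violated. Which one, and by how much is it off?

Distance(E, L) = 37.3 — off by 6.70.

W = (0.00, 0.00) ✓; W.y = 0.00, F.y = 0.00 ✓; |WF| = 53.30 ✓; ∠(KF, FW) = 90.00° ✓; |KF| = 8.100 ✓; bearing(K→E) − bearing(K→F) = 51.00° ✓; |KE| = 8.100 ✓; ∠(KE, EL) = 90.00° ✓; |EL| = 44.00 ✗.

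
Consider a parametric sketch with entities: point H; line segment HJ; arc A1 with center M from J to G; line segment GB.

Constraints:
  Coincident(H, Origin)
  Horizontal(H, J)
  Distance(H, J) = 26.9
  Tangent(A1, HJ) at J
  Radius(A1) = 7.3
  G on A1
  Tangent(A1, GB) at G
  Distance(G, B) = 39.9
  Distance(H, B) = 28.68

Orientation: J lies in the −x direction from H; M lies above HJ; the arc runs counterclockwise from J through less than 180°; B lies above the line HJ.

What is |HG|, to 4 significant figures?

22.26

Checks: |MG| = 7.300 ✓; ∠(MG, GB) = 90.00° ✓; |GB| = 39.90 ✓; |HB| = 28.68 ✓.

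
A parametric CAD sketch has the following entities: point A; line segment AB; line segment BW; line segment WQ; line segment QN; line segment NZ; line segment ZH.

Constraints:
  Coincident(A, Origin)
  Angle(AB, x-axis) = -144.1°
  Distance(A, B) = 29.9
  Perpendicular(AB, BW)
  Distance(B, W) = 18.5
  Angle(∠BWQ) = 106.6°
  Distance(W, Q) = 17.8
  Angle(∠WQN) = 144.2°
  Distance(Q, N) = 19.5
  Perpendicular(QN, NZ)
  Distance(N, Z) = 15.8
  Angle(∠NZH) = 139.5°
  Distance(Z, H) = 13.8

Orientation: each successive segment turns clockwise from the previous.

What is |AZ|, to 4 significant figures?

2.283

∠WQN = 144.2° gives QN at 16.70° from the x-axis; with |QN| = 19.5, N = (-5.555, 17.18). QN ⟂ NZ, so NZ runs at -73.30°; with |NZ| = 15.8, Z = (-1.014, 2.045). Then |AZ| = |Z − A| = 2.283.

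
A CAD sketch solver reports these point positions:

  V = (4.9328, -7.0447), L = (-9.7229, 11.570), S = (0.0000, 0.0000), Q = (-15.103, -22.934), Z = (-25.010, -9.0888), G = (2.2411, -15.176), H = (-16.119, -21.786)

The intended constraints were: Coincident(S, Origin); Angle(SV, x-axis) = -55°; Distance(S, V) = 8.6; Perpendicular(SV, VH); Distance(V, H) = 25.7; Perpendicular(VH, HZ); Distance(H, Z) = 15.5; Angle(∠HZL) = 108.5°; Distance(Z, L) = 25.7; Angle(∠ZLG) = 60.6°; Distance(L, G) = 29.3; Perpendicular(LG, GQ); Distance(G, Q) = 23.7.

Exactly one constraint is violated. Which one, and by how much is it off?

Distance(G, Q) = 23.7 — off by 4.70.

S = (0.00, 0.00) ✓; SV at -55.00° ✓; |SV| = 8.600 ✓; ∠(SV, VH) = 90.00° ✓; |VH| = 25.70 ✓; ∠(VH, HZ) = 90.00° ✓; |HZ| = 15.50 ✓; ∠HZL = 108.5° ✓; |ZL| = 25.70 ✓; ∠ZLG = 60.60° ✓; |LG| = 29.30 ✓; ∠(LG, GQ) = 90.00° ✓; |GQ| = 19.00 ✗.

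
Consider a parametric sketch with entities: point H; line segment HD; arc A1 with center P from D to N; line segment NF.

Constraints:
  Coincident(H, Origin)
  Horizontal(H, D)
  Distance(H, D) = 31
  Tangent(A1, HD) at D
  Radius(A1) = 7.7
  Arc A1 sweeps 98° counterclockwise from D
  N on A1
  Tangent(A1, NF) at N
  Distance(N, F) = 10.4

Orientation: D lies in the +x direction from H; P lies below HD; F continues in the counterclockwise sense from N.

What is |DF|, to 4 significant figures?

20.05

On A1, D sits at bearing 90° from P; a 98° counterclockwise sweep puts N at bearing 188°, so N = P + 7.7·(cos 188°, sin 188°) = (23.37, -8.772). Since A1 is tangent to NF there, PN ⟂ NF, so NF runs along (−sin 188°, cos 188°); with |NF| = 10.4, F = (24.82, -19.07). Then |DF| = |F − D| = 20.05.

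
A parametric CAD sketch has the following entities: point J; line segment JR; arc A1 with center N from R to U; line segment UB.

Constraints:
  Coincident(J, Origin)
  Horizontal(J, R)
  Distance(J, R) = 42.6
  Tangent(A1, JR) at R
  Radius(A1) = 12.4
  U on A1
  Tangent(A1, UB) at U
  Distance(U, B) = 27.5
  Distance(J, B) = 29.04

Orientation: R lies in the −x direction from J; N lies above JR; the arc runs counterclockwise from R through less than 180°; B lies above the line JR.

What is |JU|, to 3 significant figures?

33.6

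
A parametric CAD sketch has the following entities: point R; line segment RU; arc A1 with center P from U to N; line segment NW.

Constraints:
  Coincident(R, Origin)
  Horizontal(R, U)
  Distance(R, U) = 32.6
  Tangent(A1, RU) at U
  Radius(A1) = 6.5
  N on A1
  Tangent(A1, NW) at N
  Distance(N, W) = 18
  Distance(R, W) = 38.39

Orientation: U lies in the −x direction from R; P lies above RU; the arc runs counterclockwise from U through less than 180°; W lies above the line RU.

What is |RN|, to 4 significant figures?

27.22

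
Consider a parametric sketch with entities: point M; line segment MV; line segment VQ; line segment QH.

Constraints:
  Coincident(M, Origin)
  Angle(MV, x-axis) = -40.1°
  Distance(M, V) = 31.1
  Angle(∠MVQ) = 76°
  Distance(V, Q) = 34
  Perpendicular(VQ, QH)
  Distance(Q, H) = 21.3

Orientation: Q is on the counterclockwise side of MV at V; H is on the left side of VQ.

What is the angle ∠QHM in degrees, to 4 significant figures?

108.5°

M is at the origin; MV runs at -40.1° with length 31.1, so V = 31.1·(cos -40.1°, sin -40.1°) = (23.79, -20.03). ∠MVQ = 76.0°, so VQ runs at -40.1° + (180° − 76.0°) = 63.90° from the x-axis; with |VQ| = 34.0, Q = V + 34.0·(cos 63.90°, sin 63.90°) = (38.75, 10.50). VQ is perpendicular to QH; with |QH| = 21.3 on the left of VQ, H = Q + 21.3·(-0.8980, 0.4399) = (19.62, 19.87). Then cos ∠QHM = HQ·HM / (|HQ||HM|), giving 108.5°.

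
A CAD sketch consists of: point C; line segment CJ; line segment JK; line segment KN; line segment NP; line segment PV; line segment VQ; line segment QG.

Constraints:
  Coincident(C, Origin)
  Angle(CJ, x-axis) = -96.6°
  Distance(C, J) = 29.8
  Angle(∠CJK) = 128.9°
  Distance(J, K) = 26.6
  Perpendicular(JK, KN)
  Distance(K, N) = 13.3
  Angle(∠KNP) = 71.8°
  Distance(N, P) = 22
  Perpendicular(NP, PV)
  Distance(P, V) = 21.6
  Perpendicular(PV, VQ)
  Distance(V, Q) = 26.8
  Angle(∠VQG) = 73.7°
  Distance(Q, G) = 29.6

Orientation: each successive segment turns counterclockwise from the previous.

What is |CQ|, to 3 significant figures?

63.6

C is at the origin; CJ runs at -96.6° with length 29.8, so J = (-3.43, -29.6). ∠CJK = 128.9° gives JK at -45.5° from the x-axis; with |JK| = 26.6, K = (15.2, -48.6). JK is perpendicular to KN, so KN runs at 44.5°; with |KN| = 13.3, N = (24.7, -39.3). ∠KNP = 71.8° gives NP at 153° from the x-axis; with |NP| = 22.0, P = (5.16, -29.2). The perpendicularity gives PV at right angles to NP, so PV runs at -117°; with |PV| = 21.6, V = (-4.75, -48.4). PV is perpendicular to VQ, so VQ runs at -27.3°; with |VQ| = 26.8, Q = (19.1, -60.6). Then |CQ| = |Q − C| = 63.6.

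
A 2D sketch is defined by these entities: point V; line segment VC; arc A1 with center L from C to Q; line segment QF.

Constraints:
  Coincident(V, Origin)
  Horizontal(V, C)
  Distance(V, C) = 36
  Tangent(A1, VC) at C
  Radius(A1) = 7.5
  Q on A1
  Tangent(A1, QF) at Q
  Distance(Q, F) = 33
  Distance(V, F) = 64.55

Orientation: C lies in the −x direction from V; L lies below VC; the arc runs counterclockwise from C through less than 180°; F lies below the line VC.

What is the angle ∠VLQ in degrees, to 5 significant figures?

150.69°

V is at the origin; VC is horizontal with |VC| = 36.0 and C on the −x side, so C = (-36.000, 0.0000). Since A1 is tangent to VC there, LC ⟂ VC, so L = C + (0, -7.5) = (-36.000, -7.5000). Since LQ ⟂ QF (tangency), |LF| = √(7.5² + 33.0²) = 33.842 regardless of where Q sits on A1. So F lies on both circle(V, 64.55) and circle(L, 33.842); the below-VC intersection is F = (-53.099, -36.704). Q is the foot of the tangent from F: Q = (-43.151, -5.2391).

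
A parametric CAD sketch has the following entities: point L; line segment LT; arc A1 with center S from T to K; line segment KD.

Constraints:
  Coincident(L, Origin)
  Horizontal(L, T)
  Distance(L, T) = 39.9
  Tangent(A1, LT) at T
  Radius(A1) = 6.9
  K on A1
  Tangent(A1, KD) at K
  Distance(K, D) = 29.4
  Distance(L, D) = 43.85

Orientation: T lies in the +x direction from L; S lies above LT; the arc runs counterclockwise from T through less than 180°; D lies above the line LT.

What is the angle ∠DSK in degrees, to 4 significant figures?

76.79°

Checks: |LT| = 39.90 ✓; |SK| = 6.900 ✓; ∠(SK, KD) = 90.00° ✓; |KD| = 29.40 ✓; |LD| = 43.85 ✓.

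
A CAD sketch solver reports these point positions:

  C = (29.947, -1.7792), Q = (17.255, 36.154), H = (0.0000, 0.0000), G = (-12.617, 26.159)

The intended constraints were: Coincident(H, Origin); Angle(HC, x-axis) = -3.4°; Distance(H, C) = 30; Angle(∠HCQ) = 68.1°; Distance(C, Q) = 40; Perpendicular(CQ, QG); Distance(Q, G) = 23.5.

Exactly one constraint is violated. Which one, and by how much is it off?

Distance(Q, G) = 23.5 — off by 8.00.

H = (0.00, 0.00) ✓; HC at -3.400° ✓; |HC| = 30.00 ✓; ∠HCQ = 68.10° ✓; |CQ| = 40.00 ✓; ∠(CQ, QG) = 90.00° ✓; |QG| = 31.50 ✗.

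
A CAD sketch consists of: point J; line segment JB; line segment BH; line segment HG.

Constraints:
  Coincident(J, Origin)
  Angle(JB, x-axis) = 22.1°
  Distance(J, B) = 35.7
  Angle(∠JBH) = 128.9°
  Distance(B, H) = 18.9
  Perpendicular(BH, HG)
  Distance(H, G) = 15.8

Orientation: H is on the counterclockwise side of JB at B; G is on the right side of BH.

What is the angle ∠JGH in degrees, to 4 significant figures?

43.47°

J is at the origin; JB runs at 22.1° with length 35.7, so B = 35.7·(cos 22.1°, sin 22.1°) = (33.08, 13.43). ∠JBH = 128.9°, so BH runs at 22.1° + (180° − 128.9°) = 73.20° from the x-axis; with |BH| = 18.9, H = B + 18.9·(cos 73.20°, sin 73.20°) = (38.54, 31.52). The perpendicularity gives HG at right angles to BH; with |HG| = 15.8 on the right of BH, G = H + 15.8·(0.9573, -0.2890) = (53.67, 26.96). Then cos ∠JGH = GJ·GH / (|GJ||GH|), giving 43.47°.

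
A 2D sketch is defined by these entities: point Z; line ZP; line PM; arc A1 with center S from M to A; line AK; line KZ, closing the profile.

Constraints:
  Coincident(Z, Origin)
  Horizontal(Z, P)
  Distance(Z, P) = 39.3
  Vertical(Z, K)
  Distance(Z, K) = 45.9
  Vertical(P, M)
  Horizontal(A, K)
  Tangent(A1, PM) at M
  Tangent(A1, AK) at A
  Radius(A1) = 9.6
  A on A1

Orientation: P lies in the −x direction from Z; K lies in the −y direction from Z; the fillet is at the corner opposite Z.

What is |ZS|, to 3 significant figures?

46.9

Z is at the origin; Z and P share the same y with |ZP| = 39.3 and P on the −x side, so P = (-39.3, 0.00). ZK is vertical with |ZK| = 45.9 and K on the −y side, so K = (0.00, -45.9). The virtual corner opposite Z is at (-39.3, -45.9). Since A1 is tangent to PM there, SM ⟂ PM and the tangent condition forces SA to be normal to AK, with radius 9.6, so the center S sits 9.6 in from both sides at S = (-29.7, -36.3). Then |ZS| = |S − Z| = 46.9.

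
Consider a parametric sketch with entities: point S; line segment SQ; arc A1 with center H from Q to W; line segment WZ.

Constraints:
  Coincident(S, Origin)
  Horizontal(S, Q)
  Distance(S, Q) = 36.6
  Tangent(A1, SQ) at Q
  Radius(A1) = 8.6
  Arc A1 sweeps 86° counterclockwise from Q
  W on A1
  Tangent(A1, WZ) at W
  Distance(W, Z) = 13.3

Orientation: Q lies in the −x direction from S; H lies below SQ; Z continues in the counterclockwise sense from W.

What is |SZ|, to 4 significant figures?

50.78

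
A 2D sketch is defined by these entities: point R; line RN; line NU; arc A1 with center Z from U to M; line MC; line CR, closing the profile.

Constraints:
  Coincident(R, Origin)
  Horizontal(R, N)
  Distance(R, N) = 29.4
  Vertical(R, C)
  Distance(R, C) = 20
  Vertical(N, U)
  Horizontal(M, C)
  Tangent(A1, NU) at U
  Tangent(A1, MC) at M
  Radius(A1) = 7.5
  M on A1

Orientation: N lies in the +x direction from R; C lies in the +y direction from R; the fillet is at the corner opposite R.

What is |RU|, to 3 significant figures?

31.9

R is at the origin; RN is horizontal with |RN| = 29.4 and N on the +x side, so N = (29.4, 0.00). RC is vertical with |RC| = 20.0 and C on the +y side, so C = (0.00, 20.0). The virtual corner opposite R is at (29.4, 20.0). Since A1 is tangent to NU there, ZU ⟂ NU and since A1 is tangent to MC there, ZM ⟂ MC, with radius 7.5, so the center Z sits 7.5 in from both sides at Z = (21.9, 12.5). That places the tangent points at U = (29.4, 12.5) on NU and M = (21.9, 20.0) on MC. Then |RU| = |U − R| = 31.9.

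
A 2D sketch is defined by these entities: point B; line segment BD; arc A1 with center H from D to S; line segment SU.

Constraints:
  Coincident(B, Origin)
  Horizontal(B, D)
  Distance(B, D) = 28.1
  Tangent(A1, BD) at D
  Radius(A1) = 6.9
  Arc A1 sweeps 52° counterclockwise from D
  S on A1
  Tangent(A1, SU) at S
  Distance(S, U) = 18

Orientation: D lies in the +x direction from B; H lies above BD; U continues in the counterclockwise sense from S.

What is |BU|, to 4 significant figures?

47.69

B is at the origin; B and D share the same y with |BD| = 28.1 and D on the +x side, so D = (28.10, 0.000). Tangency of A1 to BD means the radius HD is perpendicular to BD, so H = D + (0, 6.9) = (28.10, 6.900). On A1, D sits at bearing -90° from H; a 52° counterclockwise sweep puts S at bearing -38°, so S = H + 6.9·(cos -38°, sin -38°) = (33.54, 2.652). A1 meets SU tangentially, so HS is at right angles to SU, so SU runs along (−sin -38°, cos -38°); with |SU| = 18.0, U = (44.62, 16.84). Then |BU| = |U − B| = 47.69.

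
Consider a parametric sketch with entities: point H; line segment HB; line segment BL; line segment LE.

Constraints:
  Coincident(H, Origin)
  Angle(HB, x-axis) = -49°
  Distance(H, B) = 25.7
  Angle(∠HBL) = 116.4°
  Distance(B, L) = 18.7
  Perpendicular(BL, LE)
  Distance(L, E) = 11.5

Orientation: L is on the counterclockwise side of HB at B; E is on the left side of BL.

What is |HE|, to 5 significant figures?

32.254

H is at the origin; HB runs at -49.0° with length 25.7, so B = 25.7·(cos -49.0°, sin -49.0°) = (16.861, -19.396). ∠HBL = 116.4°, so BL runs at -49.0° + (180° − 116.4°) = 14.600° from the x-axis; with |BL| = 18.7, L = B + 18.7·(cos 14.600°, sin 14.600°) = (34.957, -14.682). BL ⟂ LE; with |LE| = 11.5 on the left of BL, E = L + 11.5·(-0.25207, 0.96771) = (32.058, -3.5537). Then |HE| = |E − H| = 32.254.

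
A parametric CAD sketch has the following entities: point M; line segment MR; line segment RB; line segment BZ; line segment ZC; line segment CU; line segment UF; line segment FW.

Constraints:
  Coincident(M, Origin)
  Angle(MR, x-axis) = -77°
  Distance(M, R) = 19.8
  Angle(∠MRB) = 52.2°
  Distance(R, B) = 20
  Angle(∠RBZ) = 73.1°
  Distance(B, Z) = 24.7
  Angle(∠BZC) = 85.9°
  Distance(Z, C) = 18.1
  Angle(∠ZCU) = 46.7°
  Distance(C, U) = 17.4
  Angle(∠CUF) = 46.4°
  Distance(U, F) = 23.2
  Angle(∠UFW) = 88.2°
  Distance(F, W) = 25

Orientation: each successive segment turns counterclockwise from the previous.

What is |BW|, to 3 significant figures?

45.5

M is at the origin; MR runs at -77.0° with length 19.8, so R = (4.45, -19.3). ∠MRB = 52.2° gives RB at 50.8° from the x-axis; with |RB| = 20.0, B = (17.1, -3.79). ∠RBZ = 73.1° gives BZ at 158° from the x-axis; with |BZ| = 24.7, Z = (-5.76, 5.58). ∠BZC = 85.9° gives ZC at -108° from the x-axis; with |ZC| = 18.1, C = (-11.4, -11.6). ∠ZCU = 46.7° gives CU at 25.1° from the x-axis; with |CU| = 17.4, U = (4.35, -4.23). ∠CUF = 46.4° gives UF at 159° from the x-axis; with |UF| = 23.2, F = (-17.3, 4.19). ∠UFW = 88.2° gives FW at -109° from the x-axis; with |FW| = 25.0, W = (-25.6, -19.4). Then |BW| = |W − B| = 45.5.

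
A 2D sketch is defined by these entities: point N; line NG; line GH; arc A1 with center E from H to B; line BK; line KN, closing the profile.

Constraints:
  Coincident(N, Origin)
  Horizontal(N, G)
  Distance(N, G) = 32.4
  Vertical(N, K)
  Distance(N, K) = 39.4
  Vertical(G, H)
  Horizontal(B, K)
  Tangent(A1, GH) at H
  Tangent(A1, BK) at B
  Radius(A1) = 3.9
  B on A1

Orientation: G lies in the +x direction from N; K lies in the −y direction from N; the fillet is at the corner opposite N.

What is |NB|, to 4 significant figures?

48.63

N is at the origin; NG is horizontal with |NG| = 32.4 and G on the +x side, so G = (32.40, 0.000). NK is vertical with |NK| = 39.4 and K on the −y side, so K = (0.000, -39.40). The virtual corner opposite N is at (32.40, -39.40). Tangency of A1 to GH means the radius EH is perpendicular to GH and the tangent condition forces EB to be normal to BK, with radius 3.9, so the center E sits 3.9 in from both sides at E = (28.50, -35.50). That places the tangent points at H = (32.40, -35.50) on GH and B = (28.50, -39.40) on BK. Then |NB| = |B − N| = 48.63.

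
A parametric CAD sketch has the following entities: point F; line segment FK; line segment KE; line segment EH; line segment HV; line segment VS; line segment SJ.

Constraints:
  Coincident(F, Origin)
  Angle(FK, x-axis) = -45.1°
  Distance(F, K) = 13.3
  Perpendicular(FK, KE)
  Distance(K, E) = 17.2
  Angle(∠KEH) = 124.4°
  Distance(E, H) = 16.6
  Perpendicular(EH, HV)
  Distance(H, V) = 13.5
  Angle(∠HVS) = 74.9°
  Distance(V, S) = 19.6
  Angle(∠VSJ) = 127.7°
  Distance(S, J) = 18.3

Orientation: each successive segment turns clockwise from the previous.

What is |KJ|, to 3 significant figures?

22.7

F is at the origin; FK runs at -45.1° with length 13.3, so K = (9.39, -9.42). The perpendicularity gives KE at right angles to FK, so KE runs at -135°; with |KE| = 17.2, E = (-2.80, -21.6). ∠KEH = 124.4° gives EH at 169° from the x-axis; with |EH| = 16.6, H = (-19.1, -18.5). EH is perpendicular to HV, so HV runs at 79.3°; with |HV| = 13.5, V = (-16.6, -5.21). ∠HVS = 74.9° gives VS at -25.8° from the x-axis; with |VS| = 19.6, S = (1.05, -13.7). ∠VSJ = 127.7° gives SJ at -78.1° from the x-axis; with |SJ| = 18.3, J = (4.82, -31.7). Then |KJ| = |J − K| = 22.7.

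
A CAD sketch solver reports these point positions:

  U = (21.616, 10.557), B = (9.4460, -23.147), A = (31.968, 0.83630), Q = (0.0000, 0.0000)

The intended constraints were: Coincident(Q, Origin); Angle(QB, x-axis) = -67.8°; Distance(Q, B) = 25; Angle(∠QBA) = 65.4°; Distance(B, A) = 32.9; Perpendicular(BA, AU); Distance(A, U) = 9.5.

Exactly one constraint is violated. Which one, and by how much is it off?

Distance(A, U) = 9.5 — off by 4.70.

Q = (0.00, 0.00) ✓; QB at -67.80° ✓; |QB| = 25.00 ✓; ∠QBA = 65.40° ✓; |BA| = 32.90 ✓; ∠(BA, AU) = 90.00° ✓; |AU| = 14.20 ✗.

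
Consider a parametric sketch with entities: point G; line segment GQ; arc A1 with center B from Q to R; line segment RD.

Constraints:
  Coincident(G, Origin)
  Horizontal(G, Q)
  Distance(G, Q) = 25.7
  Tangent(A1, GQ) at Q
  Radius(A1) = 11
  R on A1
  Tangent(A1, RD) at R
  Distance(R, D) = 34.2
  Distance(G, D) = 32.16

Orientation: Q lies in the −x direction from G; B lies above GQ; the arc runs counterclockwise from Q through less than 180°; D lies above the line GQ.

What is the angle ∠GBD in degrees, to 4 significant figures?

58.89°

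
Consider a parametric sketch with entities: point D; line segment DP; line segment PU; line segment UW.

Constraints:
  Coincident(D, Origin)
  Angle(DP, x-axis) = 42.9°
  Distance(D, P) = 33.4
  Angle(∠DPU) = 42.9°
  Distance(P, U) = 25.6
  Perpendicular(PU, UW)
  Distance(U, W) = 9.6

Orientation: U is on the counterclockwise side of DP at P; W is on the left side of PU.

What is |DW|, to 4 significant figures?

13.18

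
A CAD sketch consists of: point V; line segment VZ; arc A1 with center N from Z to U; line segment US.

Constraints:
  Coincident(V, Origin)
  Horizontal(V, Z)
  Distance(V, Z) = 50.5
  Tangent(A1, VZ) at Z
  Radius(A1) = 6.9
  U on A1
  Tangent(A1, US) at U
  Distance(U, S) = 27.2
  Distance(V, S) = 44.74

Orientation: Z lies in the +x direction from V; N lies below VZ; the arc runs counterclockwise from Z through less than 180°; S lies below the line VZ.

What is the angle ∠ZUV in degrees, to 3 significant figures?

141°

V is at the origin; VZ is horizontal with |VZ| = 50.5 and Z on the +x side, so Z = (50.5, 0.00). The tangent condition forces NZ to be normal to VZ, so N = Z + (0, -6.9) = (50.5, -6.90). Since NU ⟂ US (tangency), |NS| = √(6.9² + 27.2²) = 28.1 regardless of where U sits on A1. So S lies on both circle(V, 44.74) and circle(N, 28.1); the below-VZ intersection is S = (33.7, -29.4). U is the foot of the tangent from S: U = (44.1, -4.26).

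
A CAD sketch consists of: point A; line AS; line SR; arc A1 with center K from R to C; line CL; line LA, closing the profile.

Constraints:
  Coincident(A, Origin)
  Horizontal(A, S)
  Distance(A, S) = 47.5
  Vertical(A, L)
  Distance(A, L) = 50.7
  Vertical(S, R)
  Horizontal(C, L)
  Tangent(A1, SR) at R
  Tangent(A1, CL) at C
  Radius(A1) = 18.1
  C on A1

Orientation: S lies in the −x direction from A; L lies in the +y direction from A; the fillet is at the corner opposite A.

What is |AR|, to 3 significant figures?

57.6

A is at the origin; AS is horizontal with |AS| = 47.5 and S on the −x side, so S = (-47.5, 0.00). AL is vertical with |AL| = 50.7 and L on the +y side, so L = (0.00, 50.7). The virtual corner opposite A is at (-47.5, 50.7). The tangent condition forces KR to be normal to SR and tangency of A1 to CL means the radius KC is perpendicular to CL, with radius 18.1, so the center K sits 18.1 in from both sides at K = (-29.4, 32.6). That places the tangent points at R = (-47.5, 32.6) on SR and C = (-29.4, 50.7) on CL. Then |AR| = |R − A| = 57.6.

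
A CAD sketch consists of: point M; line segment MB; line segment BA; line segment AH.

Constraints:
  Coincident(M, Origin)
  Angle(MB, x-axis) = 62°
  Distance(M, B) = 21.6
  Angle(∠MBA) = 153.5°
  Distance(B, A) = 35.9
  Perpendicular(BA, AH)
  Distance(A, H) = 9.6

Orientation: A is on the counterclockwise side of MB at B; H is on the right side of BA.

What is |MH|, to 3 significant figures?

58.5

∠MBA = 153.5°, so BA runs at 62.0° + (180° − 153.5°) = 88.5° from the x-axis; with |BA| = 35.9, A = B + 35.9·(cos 88.5°, sin 88.5°) = (11.1, 55.0). BA ⟂ AH; with |AH| = 9.6 on the right of BA, H = A + 9.6·(1.00, -0.0262) = (20.7, 54.7). Then |MH| = |H − M| = 58.5.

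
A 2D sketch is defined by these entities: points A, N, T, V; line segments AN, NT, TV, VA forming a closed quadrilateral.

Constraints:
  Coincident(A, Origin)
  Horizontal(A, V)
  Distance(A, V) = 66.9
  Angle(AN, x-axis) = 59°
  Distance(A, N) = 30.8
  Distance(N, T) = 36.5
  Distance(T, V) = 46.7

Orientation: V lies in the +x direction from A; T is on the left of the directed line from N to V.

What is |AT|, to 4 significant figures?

64.69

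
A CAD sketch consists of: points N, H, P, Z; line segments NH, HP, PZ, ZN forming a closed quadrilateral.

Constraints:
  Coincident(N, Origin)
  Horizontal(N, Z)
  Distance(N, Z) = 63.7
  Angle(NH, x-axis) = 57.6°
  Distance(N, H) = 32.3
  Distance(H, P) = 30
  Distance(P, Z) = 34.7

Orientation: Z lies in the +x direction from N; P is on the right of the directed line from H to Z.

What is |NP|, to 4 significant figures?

29.00

Checks: |HP| = 30.00 ✓; |PZ| = 34.70 ✓.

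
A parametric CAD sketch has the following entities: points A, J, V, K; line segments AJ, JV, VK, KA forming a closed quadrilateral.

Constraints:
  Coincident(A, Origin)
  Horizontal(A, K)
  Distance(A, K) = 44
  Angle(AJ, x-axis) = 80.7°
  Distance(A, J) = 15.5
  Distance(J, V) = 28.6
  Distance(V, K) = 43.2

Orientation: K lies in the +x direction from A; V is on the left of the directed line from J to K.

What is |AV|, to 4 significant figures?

42.55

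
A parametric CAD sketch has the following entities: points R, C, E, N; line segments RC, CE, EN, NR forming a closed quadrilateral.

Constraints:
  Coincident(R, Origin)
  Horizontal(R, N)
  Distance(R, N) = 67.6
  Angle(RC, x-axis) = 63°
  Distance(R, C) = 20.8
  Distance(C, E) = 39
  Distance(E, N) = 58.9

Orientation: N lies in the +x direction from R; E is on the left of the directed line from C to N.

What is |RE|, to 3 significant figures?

59.5

Checks: |CE| = 39.00 ✓; |EN| = 58.90 ✓.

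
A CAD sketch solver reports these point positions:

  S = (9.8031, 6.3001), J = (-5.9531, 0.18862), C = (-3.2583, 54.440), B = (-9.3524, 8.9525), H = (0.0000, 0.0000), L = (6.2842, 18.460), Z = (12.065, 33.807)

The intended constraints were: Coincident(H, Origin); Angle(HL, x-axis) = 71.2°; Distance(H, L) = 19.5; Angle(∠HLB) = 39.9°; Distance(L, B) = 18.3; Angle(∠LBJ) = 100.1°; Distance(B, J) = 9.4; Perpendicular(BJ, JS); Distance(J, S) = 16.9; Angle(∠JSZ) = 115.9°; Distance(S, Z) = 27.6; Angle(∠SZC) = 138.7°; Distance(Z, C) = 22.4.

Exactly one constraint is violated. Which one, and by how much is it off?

Distance(Z, C) = 22.4 — off by 3.30.

H = (0.00, 0.00) ✓; HL at 71.20° ✓; |HL| = 19.50 ✓; ∠HLB = 39.90° ✓; |LB| = 18.30 ✓; ∠LBJ = 100.1° ✓; |BJ| = 9.400 ✓; ∠(BJ, JS) = 90.00° ✓; |JS| = 16.90 ✓; ∠JSZ = 115.9° ✓; |SZ| = 27.60 ✓; ∠SZC = 138.7° ✓; |ZC| = 25.70 ✗.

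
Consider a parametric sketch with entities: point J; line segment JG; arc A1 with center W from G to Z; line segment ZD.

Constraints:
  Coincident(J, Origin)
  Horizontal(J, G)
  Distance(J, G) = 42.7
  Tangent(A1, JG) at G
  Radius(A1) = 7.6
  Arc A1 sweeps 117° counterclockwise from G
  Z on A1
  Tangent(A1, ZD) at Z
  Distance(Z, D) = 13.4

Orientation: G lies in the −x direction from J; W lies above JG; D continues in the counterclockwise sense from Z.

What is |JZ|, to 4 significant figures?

37.59

A1 meets JG tangentially, so WG is at right angles to JG, so W = G + (0, 7.6) = (-42.70, 7.600). On A1, G sits at bearing -90° from W; a 117° counterclockwise sweep puts Z at bearing 27°, so Z = W + 7.6·(cos 27°, sin 27°) = (-35.93, 11.05). Then |JZ| = |Z − J| = 37.59.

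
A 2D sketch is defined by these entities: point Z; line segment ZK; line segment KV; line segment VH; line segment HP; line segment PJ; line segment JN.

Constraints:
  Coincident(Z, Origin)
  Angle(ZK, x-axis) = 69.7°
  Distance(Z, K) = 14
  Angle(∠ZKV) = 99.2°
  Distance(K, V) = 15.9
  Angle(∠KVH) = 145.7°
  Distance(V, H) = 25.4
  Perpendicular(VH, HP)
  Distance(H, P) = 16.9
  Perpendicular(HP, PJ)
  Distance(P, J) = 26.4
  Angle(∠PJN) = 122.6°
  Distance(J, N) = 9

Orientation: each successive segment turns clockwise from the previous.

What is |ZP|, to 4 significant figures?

32.94

Z is at the origin; ZK runs at 69.7° with length 14.0, so K = (4.857, 13.13). ∠ZKV = 99.2° gives KV at -11.10° from the x-axis; with |KV| = 15.9, V = (20.46, 10.07). ∠KVH = 145.7° gives VH at -45.40° from the x-axis; with |VH| = 25.4, H = (38.29, -8.016). VH ⟂ HP, so HP runs at -135.4°; with |HP| = 16.9, P = (26.26, -19.88). Then |ZP| = |P − Z| = 32.94.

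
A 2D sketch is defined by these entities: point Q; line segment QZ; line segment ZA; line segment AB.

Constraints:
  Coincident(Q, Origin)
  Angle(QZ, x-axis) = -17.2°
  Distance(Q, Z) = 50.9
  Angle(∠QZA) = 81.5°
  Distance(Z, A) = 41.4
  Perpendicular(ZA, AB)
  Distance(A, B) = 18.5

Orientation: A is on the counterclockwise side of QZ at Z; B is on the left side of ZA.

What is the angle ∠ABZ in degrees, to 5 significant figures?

65.922°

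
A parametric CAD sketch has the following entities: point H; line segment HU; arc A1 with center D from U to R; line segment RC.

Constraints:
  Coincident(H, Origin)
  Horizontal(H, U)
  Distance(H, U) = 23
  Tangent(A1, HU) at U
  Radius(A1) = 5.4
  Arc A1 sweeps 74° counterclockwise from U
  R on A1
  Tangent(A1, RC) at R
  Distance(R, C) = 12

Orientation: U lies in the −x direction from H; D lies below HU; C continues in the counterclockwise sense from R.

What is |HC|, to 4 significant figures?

35.08

On A1, U sits at bearing 90° from D; a 74° counterclockwise sweep puts R at bearing 164°, so R = D + 5.4·(cos 164°, sin 164°) = (-28.19, -3.912). A1 meets RC tangentially, so DR is at right angles to RC, so RC runs along (−sin 164°, cos 164°); with |RC| = 12.0, C = (-31.50, -15.45). Then |HC| = |C − H| = 35.08.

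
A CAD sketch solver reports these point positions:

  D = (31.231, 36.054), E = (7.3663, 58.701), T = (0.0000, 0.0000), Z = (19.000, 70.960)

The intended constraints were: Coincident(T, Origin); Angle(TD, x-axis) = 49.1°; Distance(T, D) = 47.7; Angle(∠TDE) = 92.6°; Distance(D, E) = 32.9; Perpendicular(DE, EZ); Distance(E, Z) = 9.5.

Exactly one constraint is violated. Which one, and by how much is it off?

Distance(E, Z) = 9.5 — off by 7.40.

T = (0.00, 0.00) ✓; TD at 49.10° ✓; |TD| = 47.70 ✓; ∠TDE = 92.60° ✓; |DE| = 32.90 ✓; ∠(DE, EZ) = 90.00° ✓; |EZ| = 16.90 ✗.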